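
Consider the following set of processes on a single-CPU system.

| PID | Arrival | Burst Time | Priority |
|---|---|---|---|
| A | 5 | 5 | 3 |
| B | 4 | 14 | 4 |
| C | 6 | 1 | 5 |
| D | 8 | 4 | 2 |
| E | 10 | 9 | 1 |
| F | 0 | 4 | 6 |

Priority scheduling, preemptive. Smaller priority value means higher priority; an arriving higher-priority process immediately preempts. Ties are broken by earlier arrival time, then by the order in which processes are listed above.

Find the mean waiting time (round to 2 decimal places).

11.67

Timeline: | F 0-4 | B 4-5 | A 5-8 | D 8-10 | E 10-19 | D 19-21 | A 21-23 | B 23-36 | C 36-37 |
Completion: A=23  B=36  C=37  D=21  E=19  F=4
Waiting times: A=13, B=18, C=30, D=9, E=0, F=0
Average waiting = (13+18+30+9+0+0) / 6 = 70/6 = 11.67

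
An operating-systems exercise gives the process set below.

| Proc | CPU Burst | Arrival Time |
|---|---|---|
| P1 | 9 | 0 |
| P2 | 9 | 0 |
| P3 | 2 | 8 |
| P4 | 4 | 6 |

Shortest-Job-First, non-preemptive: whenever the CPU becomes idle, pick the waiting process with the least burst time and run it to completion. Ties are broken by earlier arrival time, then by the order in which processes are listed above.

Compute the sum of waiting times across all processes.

Schedule: | P1 0-9 | P3 9-11 | P4 11-15 | P2 15-24 |
Completion: P1=9  P2=24  P3=11  P4=15
Turnaround (C−A): P1=9  P2=24  P3=3  P4=9
Waiting = turnaround − burst: P1=0, P2=15, P3=1, P4=5
Total waiting = 0 + 15 + 1 + 5 = 21

21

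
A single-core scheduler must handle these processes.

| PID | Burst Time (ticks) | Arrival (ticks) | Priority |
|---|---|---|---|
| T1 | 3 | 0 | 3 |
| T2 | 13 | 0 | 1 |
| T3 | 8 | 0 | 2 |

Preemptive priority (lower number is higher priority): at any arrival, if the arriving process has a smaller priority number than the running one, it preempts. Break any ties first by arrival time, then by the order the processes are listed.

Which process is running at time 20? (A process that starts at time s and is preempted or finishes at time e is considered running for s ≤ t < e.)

Gantt: | T2 0-13 | T3 13-21 | T1 21-24 |
Completion: T1=24  T2=13  T3=21
Turnaround (C−A): T1=24  T2=13  T3=21

T3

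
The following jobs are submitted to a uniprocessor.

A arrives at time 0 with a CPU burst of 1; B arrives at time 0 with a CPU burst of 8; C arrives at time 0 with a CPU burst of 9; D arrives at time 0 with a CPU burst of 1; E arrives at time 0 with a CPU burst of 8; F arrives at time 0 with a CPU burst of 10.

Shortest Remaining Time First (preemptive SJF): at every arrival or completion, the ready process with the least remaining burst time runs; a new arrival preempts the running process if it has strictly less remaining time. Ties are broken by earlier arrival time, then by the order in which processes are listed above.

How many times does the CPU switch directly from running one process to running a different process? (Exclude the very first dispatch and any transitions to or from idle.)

5

Timeline: | A 0-1 | D 1-2 | B 2-10 | E 10-18 | C 18-27 | F 27-37 |
Completion: A=1  B=10  C=27  D=2  E=18  F=37
Turnaround (C−A): A=1  B=10  C=27  D=2  E=18  F=37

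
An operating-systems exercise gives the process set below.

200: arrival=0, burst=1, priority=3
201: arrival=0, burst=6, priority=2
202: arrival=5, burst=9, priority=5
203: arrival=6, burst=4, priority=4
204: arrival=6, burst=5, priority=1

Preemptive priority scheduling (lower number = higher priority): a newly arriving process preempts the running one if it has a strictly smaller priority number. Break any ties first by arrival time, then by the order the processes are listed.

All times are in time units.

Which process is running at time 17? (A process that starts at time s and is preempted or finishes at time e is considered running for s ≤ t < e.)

Schedule: | 201 0-6 | 204 6-11 | 200 11-12 | 203 12-16 | 202 16-25 |
Completion: 200=12  201=6  202=25  203=16  204=11
Turnaround (C−A): 200=12  201=6  202=20  203=10  204=5

202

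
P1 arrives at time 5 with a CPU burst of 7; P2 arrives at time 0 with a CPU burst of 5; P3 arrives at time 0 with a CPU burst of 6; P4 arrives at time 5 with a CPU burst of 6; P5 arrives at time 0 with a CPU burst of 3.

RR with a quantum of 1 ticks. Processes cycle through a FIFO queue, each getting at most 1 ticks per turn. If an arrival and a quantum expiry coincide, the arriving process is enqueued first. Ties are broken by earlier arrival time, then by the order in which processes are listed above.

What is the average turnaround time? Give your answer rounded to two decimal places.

18.40

Schedule: | P2 0-1 | P3 1-2 | P5 2-3 | P2 3-4 | P3 4-5 | P5 5-6 | P2 6-7 | P1 7-8 | P4 8-9 | P3 9-10 | P5 10-11 | P2 11-12 | P1 12-13 | P4 13-14 | P3 14-15 | P2 15-16 | P1 16-17 | P4 17-18 | P3 18-19 | P1 19-20 | P4 20-21 | P3 21-22 | P1 22-23 | P4 23-24 | P1 24-25 | P4 25-26 | P1 26-27 |
Completion: P1=27  P2=16  P3=22  P4=26  P5=11
Turnaround (C−A): P1=22  P2=16  P3=22  P4=21  P5=11
Turnaround times: P1=22, P2=16, P3=22, P4=21, P5=11
Average turnaround = (22+16+22+21+11) / 5 = 92/5 = 18.40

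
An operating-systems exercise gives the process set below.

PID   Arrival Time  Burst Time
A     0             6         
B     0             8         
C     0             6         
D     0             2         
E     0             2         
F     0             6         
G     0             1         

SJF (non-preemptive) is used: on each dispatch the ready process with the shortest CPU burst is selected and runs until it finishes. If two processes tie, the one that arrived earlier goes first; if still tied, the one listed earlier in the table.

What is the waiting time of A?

Gantt: | G 0-1 | D 1-3 | E 3-5 | A 5-11 | C 11-17 | F 17-23 | B 23-31 |
Completion: A=11  B=31  C=17  D=3  E=5  F=23  G=1
Waiting(A) = turnaround − burst = 11 − 6 = 5

5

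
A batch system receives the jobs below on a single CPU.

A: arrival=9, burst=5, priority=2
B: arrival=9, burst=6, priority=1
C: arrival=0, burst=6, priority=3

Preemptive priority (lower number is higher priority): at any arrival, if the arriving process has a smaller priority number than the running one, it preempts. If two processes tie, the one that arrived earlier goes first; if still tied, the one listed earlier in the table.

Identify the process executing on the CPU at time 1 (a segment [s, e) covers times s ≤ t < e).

Gantt: | C 0-6 | idle 6-9 | B 9-15 | A 15-20 |
Completion: A=20  B=15  C=6
Turnaround (C−A): A=11  B=6  C=6

C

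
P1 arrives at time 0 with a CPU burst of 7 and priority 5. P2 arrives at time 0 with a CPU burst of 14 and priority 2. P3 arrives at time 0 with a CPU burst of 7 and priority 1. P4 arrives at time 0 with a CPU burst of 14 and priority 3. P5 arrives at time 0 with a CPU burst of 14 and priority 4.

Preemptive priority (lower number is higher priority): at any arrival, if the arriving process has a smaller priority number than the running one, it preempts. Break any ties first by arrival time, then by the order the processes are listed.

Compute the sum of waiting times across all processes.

112

Schedule: | P3 0-7 | P2 7-21 | P4 21-35 | P5 35-49 | P1 49-56 |
Completion: P1=56  P2=21  P3=7  P4=35  P5=49
Turnaround (C−A): P1=56  P2=21  P3=7  P4=35  P5=49
Waiting = turnaround − burst: P1=49, P2=7, P3=0, P4=21, P5=35
Total waiting = 49 + 7 + 0 + 21 + 35 = 112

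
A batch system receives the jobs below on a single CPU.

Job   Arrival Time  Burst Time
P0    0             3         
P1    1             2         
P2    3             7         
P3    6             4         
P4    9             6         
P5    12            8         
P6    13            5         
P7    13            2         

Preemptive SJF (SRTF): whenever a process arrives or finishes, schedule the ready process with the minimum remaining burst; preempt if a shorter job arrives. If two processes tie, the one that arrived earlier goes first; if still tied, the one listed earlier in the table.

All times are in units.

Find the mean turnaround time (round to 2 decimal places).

Schedule: | P0 0-3 | P1 3-5 | P2 5-6 | P3 6-10 | P2 10-13 | P7 13-15 | P2 15-18 | P6 18-23 | P4 23-29 | P5 29-37 |
Completion: P0=3  P1=5  P2=18  P3=10  P4=29  P5=37  P6=23  P7=15
Turnaround times: P0=3, P1=4, P2=15, P3=4, P4=20, P5=25, P6=10, P7=2
Average turnaround = (3+4+15+4+20+25+10+2) / 8 = 83/8 = 10.38

10.38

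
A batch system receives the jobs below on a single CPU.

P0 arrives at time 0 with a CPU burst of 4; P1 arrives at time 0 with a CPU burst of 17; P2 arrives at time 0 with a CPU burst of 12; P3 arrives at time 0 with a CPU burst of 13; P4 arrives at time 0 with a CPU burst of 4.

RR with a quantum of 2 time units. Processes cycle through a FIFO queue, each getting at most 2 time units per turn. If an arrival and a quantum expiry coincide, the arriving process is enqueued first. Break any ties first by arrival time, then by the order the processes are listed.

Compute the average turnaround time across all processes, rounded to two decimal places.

Schedule: | P0 0-2 | P1 2-4 | P2 4-6 | P3 6-8 | P4 8-10 | P0 10-12 | P1 12-14 | P2 14-16 | P3 16-18 | P4 18-20 | P1 20-22 | P2 22-24 | P3 24-26 | P1 26-28 | P2 28-30 | P3 30-32 | P1 32-34 | P2 34-36 | P3 36-38 | P1 38-40 | P2 40-42 | P3 42-44 | P1 44-46 | P3 46-47 | P1 47-50 |
Completion: P0=12  P1=50  P2=42  P3=47  P4=20
Turnaround times: P0=12, P1=50, P2=42, P3=47, P4=20
Average turnaround = (12+50+42+47+20) / 5 = 171/5 = 34.20

34.20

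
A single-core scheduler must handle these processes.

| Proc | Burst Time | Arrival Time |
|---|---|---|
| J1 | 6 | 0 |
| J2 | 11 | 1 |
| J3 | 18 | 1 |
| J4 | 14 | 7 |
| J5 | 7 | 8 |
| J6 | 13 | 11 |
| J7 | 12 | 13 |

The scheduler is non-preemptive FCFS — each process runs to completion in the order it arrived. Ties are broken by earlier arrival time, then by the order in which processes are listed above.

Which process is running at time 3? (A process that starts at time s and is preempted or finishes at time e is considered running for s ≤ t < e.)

Timeline: | J1 0-6 | J2 6-17 | J3 17-35 | J4 35-49 | J5 49-56 | J6 56-69 | J7 69-81 |
Completion: J1=6  J2=17  J3=35  J4=49  J5=56  J6=69  J7=81

J1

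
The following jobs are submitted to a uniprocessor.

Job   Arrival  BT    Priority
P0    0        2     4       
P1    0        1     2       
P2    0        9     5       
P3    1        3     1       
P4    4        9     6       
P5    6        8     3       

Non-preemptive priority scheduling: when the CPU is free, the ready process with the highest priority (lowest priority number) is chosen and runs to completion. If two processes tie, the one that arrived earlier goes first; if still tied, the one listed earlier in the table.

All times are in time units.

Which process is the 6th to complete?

Timeline: | P1 0-1 | P3 1-4 | P0 4-6 | P5 6-14 | P2 14-23 | P4 23-32 |
Completion: P0=6  P1=1  P2=23  P3=4  P4=32  P5=14
Finish order: P1 → P3 → P0 → P5 → P2 → P4

P4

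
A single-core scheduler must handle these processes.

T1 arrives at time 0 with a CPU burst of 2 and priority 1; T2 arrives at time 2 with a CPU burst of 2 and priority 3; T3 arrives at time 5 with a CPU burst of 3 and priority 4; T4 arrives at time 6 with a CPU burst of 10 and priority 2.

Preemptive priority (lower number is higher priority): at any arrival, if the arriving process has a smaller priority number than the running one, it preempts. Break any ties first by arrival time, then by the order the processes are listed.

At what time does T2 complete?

4

Gantt: | T1 0-2 | T2 2-4 | idle 4-5 | T3 5-6 | T4 6-16 | T3 16-18 |
Completion: T1=2  T2=4  T3=18  T4=16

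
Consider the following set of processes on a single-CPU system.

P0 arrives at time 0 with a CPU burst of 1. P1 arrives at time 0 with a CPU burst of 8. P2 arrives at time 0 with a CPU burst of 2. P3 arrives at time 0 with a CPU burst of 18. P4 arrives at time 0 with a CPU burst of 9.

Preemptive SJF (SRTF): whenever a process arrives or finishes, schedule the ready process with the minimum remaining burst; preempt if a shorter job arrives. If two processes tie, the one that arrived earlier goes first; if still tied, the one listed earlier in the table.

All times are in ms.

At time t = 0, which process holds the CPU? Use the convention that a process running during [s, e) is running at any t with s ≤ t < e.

Timeline: | P0 0-1 | P2 1-3 | P1 3-11 | P4 11-20 | P3 20-38 |
Completion: P0=1  P1=11  P2=3  P3=38  P4=20

P0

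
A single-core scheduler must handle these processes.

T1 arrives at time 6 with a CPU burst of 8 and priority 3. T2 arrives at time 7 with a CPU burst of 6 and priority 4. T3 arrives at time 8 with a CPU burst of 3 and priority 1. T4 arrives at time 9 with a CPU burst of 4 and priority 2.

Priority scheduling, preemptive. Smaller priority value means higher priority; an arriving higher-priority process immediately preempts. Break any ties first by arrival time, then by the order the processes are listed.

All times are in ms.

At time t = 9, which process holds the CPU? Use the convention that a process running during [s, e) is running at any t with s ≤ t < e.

T3

Schedule: | idle 0-6 | T1 6-8 | T3 8-11 | T4 11-15 | T1 15-21 | T2 21-27 |
Completion: T1=21  T2=27  T3=11  T4=15
Turnaround (C−A): T1=15  T2=20  T3=3  T4=6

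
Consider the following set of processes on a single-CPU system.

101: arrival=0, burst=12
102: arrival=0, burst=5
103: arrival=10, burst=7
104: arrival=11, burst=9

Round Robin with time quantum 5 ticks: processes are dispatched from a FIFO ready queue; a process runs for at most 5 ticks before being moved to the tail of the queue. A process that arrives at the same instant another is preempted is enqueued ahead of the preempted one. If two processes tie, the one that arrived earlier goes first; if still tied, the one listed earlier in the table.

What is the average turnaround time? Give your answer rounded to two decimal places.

Timeline: | 101 0-5 | 102 5-10 | 101 10-15 | 103 15-20 | 104 20-25 | 101 25-27 | 103 27-29 | 104 29-33 |
Completion: 101=27  102=10  103=29  104=33
Turnaround (C−A): 101=27  102=10  103=19  104=22
Turnaround times: 101=27, 102=10, 103=19, 104=22
Average turnaround = (27+10+19+22) / 4 = 78/4 = 19.50

19.50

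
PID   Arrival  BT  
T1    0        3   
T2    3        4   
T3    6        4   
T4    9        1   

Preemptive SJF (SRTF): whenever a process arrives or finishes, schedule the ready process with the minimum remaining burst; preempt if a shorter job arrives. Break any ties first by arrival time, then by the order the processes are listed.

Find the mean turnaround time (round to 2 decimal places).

Gantt: | T1 0-3 | T2 3-7 | T3 7-9 | T4 9-10 | T3 10-12 |
Completion: T1=3  T2=7  T3=12  T4=10
Turnaround times: T1=3, T2=4, T3=6, T4=1
Average turnaround = (3+4+6+1) / 4 = 14/4 = 3.50

3.50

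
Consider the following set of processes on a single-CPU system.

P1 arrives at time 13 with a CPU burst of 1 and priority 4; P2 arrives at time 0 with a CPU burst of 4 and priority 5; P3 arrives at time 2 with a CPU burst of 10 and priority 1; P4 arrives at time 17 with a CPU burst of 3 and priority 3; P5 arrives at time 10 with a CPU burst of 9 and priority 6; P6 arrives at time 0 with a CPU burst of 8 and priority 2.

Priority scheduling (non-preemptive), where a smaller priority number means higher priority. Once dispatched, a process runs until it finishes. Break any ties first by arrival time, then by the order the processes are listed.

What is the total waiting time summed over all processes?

Schedule: | P6 0-8 | P3 8-18 | P4 18-21 | P1 21-22 | P2 22-26 | P5 26-35 |
Completion: P1=22  P2=26  P3=18  P4=21  P5=35  P6=8
Turnaround (C−A): P1=9  P2=26  P3=16  P4=4  P5=25  P6=8
Waiting = turnaround − burst: P1=8, P2=22, P3=6, P4=1, P5=16, P6=0
Total waiting = 8 + 22 + 6 + 1 + 16 + 0 = 53

53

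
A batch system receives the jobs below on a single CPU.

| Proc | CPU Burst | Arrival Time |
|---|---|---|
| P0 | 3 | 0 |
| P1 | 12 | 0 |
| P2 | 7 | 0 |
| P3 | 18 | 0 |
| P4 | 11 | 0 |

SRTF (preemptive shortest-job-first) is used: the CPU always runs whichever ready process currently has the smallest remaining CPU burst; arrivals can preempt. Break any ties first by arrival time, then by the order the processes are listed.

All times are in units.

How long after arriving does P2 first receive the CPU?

3

Schedule: | P0 0-3 | P2 3-10 | P4 10-21 | P1 21-33 | P3 33-51 |
Completion: P0=3  P1=33  P2=10  P3=51  P4=21
Response(P2) = first start − arrival = 3 − 0 = 3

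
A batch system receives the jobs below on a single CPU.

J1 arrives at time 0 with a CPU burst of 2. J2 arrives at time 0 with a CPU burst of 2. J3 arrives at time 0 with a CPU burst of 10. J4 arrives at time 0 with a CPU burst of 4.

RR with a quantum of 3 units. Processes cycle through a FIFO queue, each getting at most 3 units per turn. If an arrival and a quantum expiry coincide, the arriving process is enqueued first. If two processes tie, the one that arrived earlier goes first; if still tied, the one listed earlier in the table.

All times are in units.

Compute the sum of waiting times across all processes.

20

Gantt: | J1 0-2 | J2 2-4 | J3 4-7 | J4 7-10 | J3 10-13 | J4 13-14 | J3 14-18 |
Completion: J1=2  J2=4  J3=18  J4=14
Turnaround (C−A): J1=2  J2=4  J3=18  J4=14
Waiting = turnaround − burst: J1=0, J2=2, J3=8, J4=10
Total waiting = 0 + 2 + 8 + 10 = 20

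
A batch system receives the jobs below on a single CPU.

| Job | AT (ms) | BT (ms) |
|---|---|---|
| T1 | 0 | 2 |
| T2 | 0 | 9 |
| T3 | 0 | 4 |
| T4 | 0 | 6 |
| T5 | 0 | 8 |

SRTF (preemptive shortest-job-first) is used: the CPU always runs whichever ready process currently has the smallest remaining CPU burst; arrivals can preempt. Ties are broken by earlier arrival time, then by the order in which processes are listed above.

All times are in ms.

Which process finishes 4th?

Schedule: | T1 0-2 | T3 2-6 | T4 6-12 | T5 12-20 | T2 20-29 |
Completion: T1=2  T2=29  T3=6  T4=12  T5=20
Turnaround (C−A): T1=2  T2=29  T3=6  T4=12  T5=20
Finish order: T1 → T3 → T4 → T5 → T2

T5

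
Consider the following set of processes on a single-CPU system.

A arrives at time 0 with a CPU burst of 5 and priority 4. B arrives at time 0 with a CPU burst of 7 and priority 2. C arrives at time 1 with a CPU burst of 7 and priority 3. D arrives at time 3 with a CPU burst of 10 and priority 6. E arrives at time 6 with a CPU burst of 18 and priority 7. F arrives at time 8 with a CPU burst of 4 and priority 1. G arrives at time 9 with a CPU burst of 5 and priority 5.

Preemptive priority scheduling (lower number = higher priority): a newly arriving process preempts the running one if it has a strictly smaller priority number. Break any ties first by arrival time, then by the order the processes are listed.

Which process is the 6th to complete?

D

Schedule: | B 0-7 | C 7-8 | F 8-12 | C 12-18 | A 18-23 | G 23-28 | D 28-38 | E 38-56 |
Completion: A=23  B=7  C=18  D=38  E=56  F=12  G=28
Finish order: B → F → C → A → G → D → E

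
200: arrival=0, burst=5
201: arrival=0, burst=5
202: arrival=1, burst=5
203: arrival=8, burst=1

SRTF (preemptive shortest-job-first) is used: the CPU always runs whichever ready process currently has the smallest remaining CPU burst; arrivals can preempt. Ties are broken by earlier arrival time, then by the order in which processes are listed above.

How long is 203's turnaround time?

1

Timeline: | 200 0-5 | 201 5-8 | 203 8-9 | 201 9-11 | 202 11-16 |
Completion: 200=5  201=11  202=16  203=9
Turnaround(203) = completion − arrival = 9 − 8 = 1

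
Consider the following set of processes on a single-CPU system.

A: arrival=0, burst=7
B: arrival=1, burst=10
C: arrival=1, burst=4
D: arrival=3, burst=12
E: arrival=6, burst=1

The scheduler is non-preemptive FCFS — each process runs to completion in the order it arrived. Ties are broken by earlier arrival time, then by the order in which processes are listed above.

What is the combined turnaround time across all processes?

101

Schedule: | A 0-7 | B 7-17 | C 17-21 | D 21-33 | E 33-34 |
Completion: A=7  B=17  C=21  D=33  E=34
Turnaround (C−A): A=7  B=16  C=20  D=30  E=28
Turnaround = completion − arrival: A=7, B=16, C=20, D=30, E=28
Total turnaround = 7 + 16 + 20 + 30 + 28 = 101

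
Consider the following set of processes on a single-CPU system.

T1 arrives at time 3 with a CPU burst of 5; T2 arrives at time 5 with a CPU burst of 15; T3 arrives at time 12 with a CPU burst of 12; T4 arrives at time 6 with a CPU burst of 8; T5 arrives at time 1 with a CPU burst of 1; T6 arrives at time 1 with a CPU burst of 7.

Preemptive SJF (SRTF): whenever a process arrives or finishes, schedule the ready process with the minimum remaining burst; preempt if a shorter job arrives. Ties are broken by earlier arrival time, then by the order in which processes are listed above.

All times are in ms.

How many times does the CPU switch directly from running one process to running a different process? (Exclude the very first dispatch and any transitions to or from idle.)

Schedule: | idle 0-1 | T5 1-2 | T6 2-3 | T1 3-8 | T6 8-14 | T4 14-22 | T3 22-34 | T2 34-49 |
Completion: T1=8  T2=49  T3=34  T4=22  T5=2  T6=14

6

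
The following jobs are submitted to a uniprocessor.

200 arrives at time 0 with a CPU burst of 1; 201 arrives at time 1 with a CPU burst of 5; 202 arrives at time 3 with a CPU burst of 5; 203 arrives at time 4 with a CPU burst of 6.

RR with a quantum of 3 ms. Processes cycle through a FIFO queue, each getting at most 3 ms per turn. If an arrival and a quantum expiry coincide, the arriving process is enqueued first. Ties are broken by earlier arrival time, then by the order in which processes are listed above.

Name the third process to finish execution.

202

Gantt: | 200 0-1 | 201 1-4 | 202 4-7 | 203 7-10 | 201 10-12 | 202 12-14 | 203 14-17 |
Completion: 200=1  201=12  202=14  203=17
Finish order: 200 → 201 → 202 → 203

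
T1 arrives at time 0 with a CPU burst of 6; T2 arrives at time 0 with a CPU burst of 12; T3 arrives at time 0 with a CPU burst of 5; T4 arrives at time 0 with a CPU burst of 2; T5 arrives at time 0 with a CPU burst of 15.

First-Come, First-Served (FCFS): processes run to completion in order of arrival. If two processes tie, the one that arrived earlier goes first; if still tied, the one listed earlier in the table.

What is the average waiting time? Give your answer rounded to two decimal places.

14.40

Gantt: | T1 0-6 | T2 6-18 | T3 18-23 | T4 23-25 | T5 25-40 |
Completion: T1=6  T2=18  T3=23  T4=25  T5=40
Turnaround (C−A): T1=6  T2=18  T3=23  T4=25  T5=40
Waiting times: T1=0, T2=6, T3=18, T4=23, T5=25
Average waiting = (0+6+18+23+25) / 5 = 72/5 = 14.40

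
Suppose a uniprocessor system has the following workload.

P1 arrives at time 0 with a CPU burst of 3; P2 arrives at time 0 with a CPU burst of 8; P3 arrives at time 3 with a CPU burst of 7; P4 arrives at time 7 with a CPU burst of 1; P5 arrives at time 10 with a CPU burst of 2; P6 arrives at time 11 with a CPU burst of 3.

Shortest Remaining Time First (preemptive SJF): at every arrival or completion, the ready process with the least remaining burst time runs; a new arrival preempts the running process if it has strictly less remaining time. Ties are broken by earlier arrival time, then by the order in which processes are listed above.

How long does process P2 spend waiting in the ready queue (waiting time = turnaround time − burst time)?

Gantt: | P1 0-3 | P3 3-7 | P4 7-8 | P3 8-11 | P5 11-13 | P6 13-16 | P2 16-24 |
Completion: P1=3  P2=24  P3=11  P4=8  P5=13  P6=16
Waiting(P2) = turnaround − burst = 24 − 8 = 16

16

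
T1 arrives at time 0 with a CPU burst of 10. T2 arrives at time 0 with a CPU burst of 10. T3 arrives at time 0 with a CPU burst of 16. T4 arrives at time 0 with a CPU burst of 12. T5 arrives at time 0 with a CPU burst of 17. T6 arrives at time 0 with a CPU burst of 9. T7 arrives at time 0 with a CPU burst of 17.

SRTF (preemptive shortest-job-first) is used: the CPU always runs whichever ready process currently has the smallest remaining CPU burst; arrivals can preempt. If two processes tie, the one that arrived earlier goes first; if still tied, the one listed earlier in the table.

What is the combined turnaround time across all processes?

Gantt: | T6 0-9 | T1 9-19 | T2 19-29 | T4 29-41 | T3 41-57 | T5 57-74 | T7 74-91 |
Completion: T1=19  T2=29  T3=57  T4=41  T5=74  T6=9  T7=91
Turnaround = completion − arrival: T1=19, T2=29, T3=57, T4=41, T5=74, T6=9, T7=91
Total turnaround = 19 + 29 + 57 + 41 + 74 + 9 + 91 = 320

320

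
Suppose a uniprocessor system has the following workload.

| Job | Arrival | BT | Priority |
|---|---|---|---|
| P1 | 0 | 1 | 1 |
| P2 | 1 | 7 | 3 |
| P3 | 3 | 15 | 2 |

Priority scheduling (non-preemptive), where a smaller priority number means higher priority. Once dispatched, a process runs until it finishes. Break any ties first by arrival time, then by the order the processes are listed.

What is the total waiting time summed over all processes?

5

Gantt: | P1 0-1 | P2 1-8 | P3 8-23 |
Completion: P1=1  P2=8  P3=23
Turnaround (C−A): P1=1  P2=7  P3=20
Waiting = turnaround − burst: P1=0, P2=0, P3=5
Total waiting = 0 + 0 + 5 = 5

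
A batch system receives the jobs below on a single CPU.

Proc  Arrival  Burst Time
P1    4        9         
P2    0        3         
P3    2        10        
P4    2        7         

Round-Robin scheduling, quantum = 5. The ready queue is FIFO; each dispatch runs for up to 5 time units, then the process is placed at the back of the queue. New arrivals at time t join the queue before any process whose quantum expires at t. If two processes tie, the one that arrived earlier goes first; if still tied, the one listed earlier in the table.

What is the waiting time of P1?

16

Timeline: | P2 0-3 | P3 3-8 | P4 8-13 | P1 13-18 | P3 18-23 | P4 23-25 | P1 25-29 |
Completion: P1=29  P2=3  P3=23  P4=25
Turnaround (C−A): P1=25  P2=3  P3=21  P4=23
Waiting(P1) = turnaround − burst = 25 − 9 = 16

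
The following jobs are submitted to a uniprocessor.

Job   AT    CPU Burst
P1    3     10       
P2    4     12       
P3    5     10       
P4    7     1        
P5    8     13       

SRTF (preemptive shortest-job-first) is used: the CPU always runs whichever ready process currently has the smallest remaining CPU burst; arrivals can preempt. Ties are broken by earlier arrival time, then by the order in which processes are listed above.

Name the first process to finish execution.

Timeline: | idle 0-3 | P1 3-7 | P4 7-8 | P1 8-14 | P3 14-24 | P2 24-36 | P5 36-49 |
Completion: P1=14  P2=36  P3=24  P4=8  P5=49
Finish order: P4 → P1 → P3 → P2 → P5

P4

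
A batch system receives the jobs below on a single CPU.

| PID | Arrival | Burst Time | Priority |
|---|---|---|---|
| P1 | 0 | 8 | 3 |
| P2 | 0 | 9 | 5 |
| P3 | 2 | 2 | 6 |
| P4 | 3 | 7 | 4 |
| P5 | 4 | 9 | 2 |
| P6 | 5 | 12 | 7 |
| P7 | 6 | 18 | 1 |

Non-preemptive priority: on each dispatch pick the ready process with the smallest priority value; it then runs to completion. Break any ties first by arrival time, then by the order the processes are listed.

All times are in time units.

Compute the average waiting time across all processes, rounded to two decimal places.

Timeline: | P1 0-8 | P7 8-26 | P5 26-35 | P4 35-42 | P2 42-51 | P3 51-53 | P6 53-65 |
Completion: P1=8  P2=51  P3=53  P4=42  P5=35  P6=65  P7=26
Turnaround (C−A): P1=8  P2=51  P3=51  P4=39  P5=31  P6=60  P7=20
Waiting times: P1=0, P2=42, P3=49, P4=32, P5=22, P6=48, P7=2
Average waiting = (0+42+49+32+22+48+2) / 7 = 195/7 = 27.86

27.86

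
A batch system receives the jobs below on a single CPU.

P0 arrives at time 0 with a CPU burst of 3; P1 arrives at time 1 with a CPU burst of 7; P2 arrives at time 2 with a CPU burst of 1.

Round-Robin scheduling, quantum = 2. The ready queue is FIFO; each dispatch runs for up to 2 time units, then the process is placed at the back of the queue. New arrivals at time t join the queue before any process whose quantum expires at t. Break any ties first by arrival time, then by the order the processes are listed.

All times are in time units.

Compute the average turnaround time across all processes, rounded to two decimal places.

Gantt: | P0 0-2 | P1 2-4 | P2 4-5 | P0 5-6 | P1 6-11 |
Completion: P0=6  P1=11  P2=5
Turnaround (C−A): P0=6  P1=10  P2=3
Turnaround times: P0=6, P1=10, P2=3
Average turnaround = (6+10+3) / 3 = 19/3 = 6.33

6.33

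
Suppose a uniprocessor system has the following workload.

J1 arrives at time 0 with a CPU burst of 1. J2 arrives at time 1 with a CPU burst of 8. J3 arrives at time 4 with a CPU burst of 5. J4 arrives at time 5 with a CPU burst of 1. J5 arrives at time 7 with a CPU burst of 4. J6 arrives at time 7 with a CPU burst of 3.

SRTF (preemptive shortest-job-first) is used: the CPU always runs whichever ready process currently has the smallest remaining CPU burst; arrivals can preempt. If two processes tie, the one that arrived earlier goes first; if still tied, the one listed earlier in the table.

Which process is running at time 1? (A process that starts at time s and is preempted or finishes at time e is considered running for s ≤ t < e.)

J2

Timeline: | J1 0-1 | J2 1-5 | J4 5-6 | J2 6-10 | J6 10-13 | J5 13-17 | J3 17-22 |
Completion: J1=1  J2=10  J3=22  J4=6  J5=17  J6=13
Turnaround (C−A): J1=1  J2=9  J3=18  J4=1  J5=10  J6=6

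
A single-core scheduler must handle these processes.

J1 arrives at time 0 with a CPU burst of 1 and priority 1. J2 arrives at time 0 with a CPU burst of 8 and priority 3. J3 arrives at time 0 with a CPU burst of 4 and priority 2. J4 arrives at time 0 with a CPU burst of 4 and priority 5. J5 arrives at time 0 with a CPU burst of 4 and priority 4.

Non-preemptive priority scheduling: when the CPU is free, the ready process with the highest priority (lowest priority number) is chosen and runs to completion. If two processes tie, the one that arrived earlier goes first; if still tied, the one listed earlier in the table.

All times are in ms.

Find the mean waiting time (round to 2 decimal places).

7.20

Timeline: | J1 0-1 | J3 1-5 | J2 5-13 | J5 13-17 | J4 17-21 |
Completion: J1=1  J2=13  J3=5  J4=21  J5=17
Turnaround (C−A): J1=1  J2=13  J3=5  J4=21  J5=17
Waiting times: J1=0, J2=5, J3=1, J4=17, J5=13
Average waiting = (0+5+1+17+13) / 5 = 36/5 = 7.20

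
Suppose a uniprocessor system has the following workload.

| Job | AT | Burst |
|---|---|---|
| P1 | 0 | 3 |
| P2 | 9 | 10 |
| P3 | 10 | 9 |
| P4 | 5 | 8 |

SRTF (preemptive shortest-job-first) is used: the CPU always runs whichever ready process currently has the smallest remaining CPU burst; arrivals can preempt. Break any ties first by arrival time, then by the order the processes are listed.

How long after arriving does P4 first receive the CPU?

Timeline: | P1 0-3 | idle 3-5 | P4 5-13 | P3 13-22 | P2 22-32 |
Completion: P1=3  P2=32  P3=22  P4=13
Response(P4) = first start − arrival = 5 − 5 = 0

0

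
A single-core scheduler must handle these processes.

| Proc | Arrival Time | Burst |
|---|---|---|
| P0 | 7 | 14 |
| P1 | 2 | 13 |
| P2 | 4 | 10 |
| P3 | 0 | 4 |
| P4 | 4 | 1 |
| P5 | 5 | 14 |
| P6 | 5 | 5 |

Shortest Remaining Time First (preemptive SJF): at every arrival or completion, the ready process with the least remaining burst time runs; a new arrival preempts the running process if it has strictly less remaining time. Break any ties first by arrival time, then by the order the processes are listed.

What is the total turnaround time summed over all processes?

153

Timeline: | P3 0-4 | P4 4-5 | P6 5-10 | P2 10-20 | P1 20-33 | P5 33-47 | P0 47-61 |
Completion: P0=61  P1=33  P2=20  P3=4  P4=5  P5=47  P6=10
Turnaround (C−A): P0=54  P1=31  P2=16  P3=4  P4=1  P5=42  P6=5
Turnaround = completion − arrival: P0=54, P1=31, P2=16, P3=4, P4=1, P5=42, P6=5
Total turnaround = 54 + 31 + 16 + 4 + 1 + 42 + 5 = 153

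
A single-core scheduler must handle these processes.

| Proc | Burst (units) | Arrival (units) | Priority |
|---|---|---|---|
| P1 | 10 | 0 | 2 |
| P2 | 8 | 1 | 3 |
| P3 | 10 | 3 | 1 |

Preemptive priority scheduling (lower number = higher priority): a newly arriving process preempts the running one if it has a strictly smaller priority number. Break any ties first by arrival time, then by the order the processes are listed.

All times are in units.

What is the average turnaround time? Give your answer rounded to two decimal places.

Schedule: | P1 0-3 | P3 3-13 | P1 13-20 | P2 20-28 |
Completion: P1=20  P2=28  P3=13
Turnaround (C−A): P1=20  P2=27  P3=10
Turnaround times: P1=20, P2=27, P3=10
Average turnaround = (20+27+10) / 3 = 57/3 = 19.00

19.00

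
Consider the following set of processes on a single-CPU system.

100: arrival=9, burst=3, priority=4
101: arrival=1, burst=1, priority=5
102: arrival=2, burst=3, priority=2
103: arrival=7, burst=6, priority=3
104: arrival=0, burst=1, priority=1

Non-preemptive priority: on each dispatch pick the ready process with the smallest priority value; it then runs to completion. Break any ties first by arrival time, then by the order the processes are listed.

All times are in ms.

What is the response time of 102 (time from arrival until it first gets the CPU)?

0

Timeline: | 104 0-1 | 101 1-2 | 102 2-5 | idle 5-7 | 103 7-13 | 100 13-16 |
Completion: 100=16  101=2  102=5  103=13  104=1
Turnaround (C−A): 100=7  101=1  102=3  103=6  104=1
Response(102) = first start − arrival = 2 − 2 = 0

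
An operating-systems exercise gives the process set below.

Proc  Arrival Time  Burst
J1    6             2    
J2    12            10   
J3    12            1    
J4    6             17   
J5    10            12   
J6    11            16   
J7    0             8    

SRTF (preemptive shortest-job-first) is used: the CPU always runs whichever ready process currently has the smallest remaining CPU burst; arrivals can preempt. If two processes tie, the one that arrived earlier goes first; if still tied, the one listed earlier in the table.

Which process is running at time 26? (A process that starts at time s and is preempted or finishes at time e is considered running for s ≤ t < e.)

J2

Gantt: | J7 0-8 | J1 8-10 | J5 10-12 | J3 12-13 | J5 13-23 | J2 23-33 | J6 33-49 | J4 49-66 |
Completion: J1=10  J2=33  J3=13  J4=66  J5=23  J6=49  J7=8
Turnaround (C−A): J1=4  J2=21  J3=1  J4=60  J5=13  J6=38  J7=8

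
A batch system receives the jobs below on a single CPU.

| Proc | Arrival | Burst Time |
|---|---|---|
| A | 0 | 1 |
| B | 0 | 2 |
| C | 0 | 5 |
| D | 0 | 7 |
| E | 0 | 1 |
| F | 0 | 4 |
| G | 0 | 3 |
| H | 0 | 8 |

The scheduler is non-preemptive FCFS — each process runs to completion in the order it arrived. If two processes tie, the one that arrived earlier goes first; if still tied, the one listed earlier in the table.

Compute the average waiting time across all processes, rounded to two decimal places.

10.75

Timeline: | A 0-1 | B 1-3 | C 3-8 | D 8-15 | E 15-16 | F 16-20 | G 20-23 | H 23-31 |
Completion: A=1  B=3  C=8  D=15  E=16  F=20  G=23  H=31
Waiting times: A=0, B=1, C=3, D=8, E=15, F=16, G=20, H=23
Average waiting = (0+1+3+8+15+16+20+23) / 8 = 86/8 = 10.75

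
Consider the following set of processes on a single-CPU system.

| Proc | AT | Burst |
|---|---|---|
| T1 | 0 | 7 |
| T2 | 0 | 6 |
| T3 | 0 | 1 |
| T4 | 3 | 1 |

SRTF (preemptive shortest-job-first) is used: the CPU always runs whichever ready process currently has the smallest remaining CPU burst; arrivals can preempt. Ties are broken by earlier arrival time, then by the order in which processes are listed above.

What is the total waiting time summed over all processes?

Gantt: | T3 0-1 | T2 1-3 | T4 3-4 | T2 4-8 | T1 8-15 |
Completion: T1=15  T2=8  T3=1  T4=4
Turnaround (C−A): T1=15  T2=8  T3=1  T4=1
Waiting = turnaround − burst: T1=8, T2=2, T3=0, T4=0
Total waiting = 8 + 2 + 0 + 0 = 10

10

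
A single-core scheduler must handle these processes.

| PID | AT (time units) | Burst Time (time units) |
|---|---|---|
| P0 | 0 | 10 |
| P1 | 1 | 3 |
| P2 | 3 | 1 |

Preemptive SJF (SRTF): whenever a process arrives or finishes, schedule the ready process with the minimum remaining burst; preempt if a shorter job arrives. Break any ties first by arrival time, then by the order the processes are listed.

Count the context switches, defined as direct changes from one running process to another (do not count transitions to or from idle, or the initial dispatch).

Gantt: | P0 0-1 | P1 1-4 | P2 4-5 | P0 5-14 |
Completion: P0=14  P1=4  P2=5

3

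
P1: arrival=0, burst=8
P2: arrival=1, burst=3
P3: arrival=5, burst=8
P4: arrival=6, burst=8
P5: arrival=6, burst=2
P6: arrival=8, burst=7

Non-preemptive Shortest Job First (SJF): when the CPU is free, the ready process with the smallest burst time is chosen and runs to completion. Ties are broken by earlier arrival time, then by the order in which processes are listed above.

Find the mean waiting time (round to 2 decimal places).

Timeline: | P1 0-8 | P5 8-10 | P2 10-13 | P6 13-20 | P3 20-28 | P4 28-36 |
Completion: P1=8  P2=13  P3=28  P4=36  P5=10  P6=20
Waiting times: P1=0, P2=9, P3=15, P4=22, P5=2, P6=5
Average waiting = (0+9+15+22+2+5) / 6 = 53/6 = 8.83

8.83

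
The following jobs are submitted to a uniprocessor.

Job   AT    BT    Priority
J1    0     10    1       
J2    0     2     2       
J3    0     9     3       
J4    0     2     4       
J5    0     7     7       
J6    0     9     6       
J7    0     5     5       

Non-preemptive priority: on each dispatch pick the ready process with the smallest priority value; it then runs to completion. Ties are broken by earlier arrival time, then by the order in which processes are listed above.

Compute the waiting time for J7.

23

Gantt: | J1 0-10 | J2 10-12 | J3 12-21 | J4 21-23 | J7 23-28 | J6 28-37 | J5 37-44 |
Completion: J1=10  J2=12  J3=21  J4=23  J5=44  J6=37  J7=28
Turnaround (C−A): J1=10  J2=12  J3=21  J4=23  J5=44  J6=37  J7=28
Waiting(J7) = turnaround − burst = 28 − 5 = 23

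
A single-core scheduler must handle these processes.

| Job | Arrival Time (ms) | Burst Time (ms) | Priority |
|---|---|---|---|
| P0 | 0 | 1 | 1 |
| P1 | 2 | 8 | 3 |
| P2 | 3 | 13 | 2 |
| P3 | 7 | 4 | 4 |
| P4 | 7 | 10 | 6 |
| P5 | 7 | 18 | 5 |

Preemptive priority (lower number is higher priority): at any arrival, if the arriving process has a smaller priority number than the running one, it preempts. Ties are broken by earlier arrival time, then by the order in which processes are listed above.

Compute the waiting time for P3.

16

Gantt: | P0 0-1 | idle 1-2 | P1 2-3 | P2 3-16 | P1 16-23 | P3 23-27 | P5 27-45 | P4 45-55 |
Completion: P0=1  P1=23  P2=16  P3=27  P4=55  P5=45
Waiting(P3) = turnaround − burst = 20 − 4 = 16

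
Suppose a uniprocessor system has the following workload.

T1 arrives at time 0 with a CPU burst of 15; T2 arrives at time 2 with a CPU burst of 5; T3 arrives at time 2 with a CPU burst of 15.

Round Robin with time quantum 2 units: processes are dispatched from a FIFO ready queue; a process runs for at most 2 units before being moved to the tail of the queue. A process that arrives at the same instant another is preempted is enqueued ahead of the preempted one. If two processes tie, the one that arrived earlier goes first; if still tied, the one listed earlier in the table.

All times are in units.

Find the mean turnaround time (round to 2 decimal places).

26.67

Schedule: | T1 0-2 | T2 2-4 | T3 4-6 | T1 6-8 | T2 8-10 | T3 10-12 | T1 12-14 | T2 14-15 | T3 15-17 | T1 17-19 | T3 19-21 | T1 21-23 | T3 23-25 | T1 25-27 | T3 27-29 | T1 29-31 | T3 31-33 | T1 33-34 | T3 34-35 |
Completion: T1=34  T2=15  T3=35
Turnaround (C−A): T1=34  T2=13  T3=33
Turnaround times: T1=34, T2=13, T3=33
Average turnaround = (34+13+33) / 3 = 80/3 = 26.67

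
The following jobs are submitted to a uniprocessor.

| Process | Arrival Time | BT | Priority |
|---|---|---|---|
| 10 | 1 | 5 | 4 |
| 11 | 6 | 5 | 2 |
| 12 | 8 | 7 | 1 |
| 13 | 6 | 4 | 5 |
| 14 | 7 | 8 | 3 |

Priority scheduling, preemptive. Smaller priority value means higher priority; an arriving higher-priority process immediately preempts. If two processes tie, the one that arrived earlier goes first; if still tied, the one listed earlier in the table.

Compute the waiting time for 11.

7

Schedule: | idle 0-1 | 10 1-6 | 11 6-8 | 12 8-15 | 11 15-18 | 14 18-26 | 13 26-30 |
Completion: 10=6  11=18  12=15  13=30  14=26
Turnaround (C−A): 10=5  11=12  12=7  13=24  14=19
Waiting(11) = turnaround − burst = 12 − 5 = 7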